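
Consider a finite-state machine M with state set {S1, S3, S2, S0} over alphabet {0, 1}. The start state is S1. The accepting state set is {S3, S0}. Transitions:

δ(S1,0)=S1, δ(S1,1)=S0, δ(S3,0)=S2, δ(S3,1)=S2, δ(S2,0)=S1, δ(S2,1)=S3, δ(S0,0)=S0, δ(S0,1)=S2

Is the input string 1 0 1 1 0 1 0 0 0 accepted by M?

S1 → S0 → S0 → S2 → S3 → S2 → S3 → S2 → S1 → S1
End state S1 is not accepting.

No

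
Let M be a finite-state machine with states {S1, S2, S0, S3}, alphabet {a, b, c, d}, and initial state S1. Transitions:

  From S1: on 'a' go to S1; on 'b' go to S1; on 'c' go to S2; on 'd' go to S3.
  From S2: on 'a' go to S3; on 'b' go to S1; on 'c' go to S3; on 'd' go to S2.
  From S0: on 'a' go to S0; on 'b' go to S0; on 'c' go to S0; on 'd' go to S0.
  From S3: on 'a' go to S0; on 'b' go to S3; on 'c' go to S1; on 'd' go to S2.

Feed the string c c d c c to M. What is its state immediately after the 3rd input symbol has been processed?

S1 → S2 → S3 → S2
After 3 symbols: S2.

S2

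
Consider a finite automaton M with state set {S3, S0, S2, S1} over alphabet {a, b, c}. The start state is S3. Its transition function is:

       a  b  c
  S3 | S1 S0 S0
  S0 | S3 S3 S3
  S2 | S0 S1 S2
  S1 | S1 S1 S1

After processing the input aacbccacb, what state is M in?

S1

start at S3
read 'a': S3 → S1
read 'a': S1 → S1
read 'c': S1 → S1
read 'b': S1 → S1
read 'c': S1 → S1
read 'c': S1 → S1
read 'a': S1 → S1
read 'c': S1 → S1
read 'b': S1 → S1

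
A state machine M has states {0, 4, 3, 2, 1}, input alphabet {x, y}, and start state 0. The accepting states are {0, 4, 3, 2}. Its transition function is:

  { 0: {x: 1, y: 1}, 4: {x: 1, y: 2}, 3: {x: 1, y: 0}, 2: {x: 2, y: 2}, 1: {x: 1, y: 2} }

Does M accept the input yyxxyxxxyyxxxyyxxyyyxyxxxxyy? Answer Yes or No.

Yes

start at 0
read 'y': 0 → 1
read 'y': 1 → 2
read 'x': 2 → 2
read 'x': 2 → 2
read 'y': 2 → 2
read 'x': 2 → 2
read 'x': 2 → 2
read 'x': 2 → 2
read 'y': 2 → 2
read 'y': 2 → 2
read 'x': 2 → 2
read 'x': 2 → 2
read 'x': 2 → 2
read 'y': 2 → 2
read 'y': 2 → 2
read 'x': 2 → 2
read 'x': 2 → 2
read 'y': 2 → 2
read 'y': 2 → 2
read 'y': 2 → 2
read 'x': 2 → 2
read 'y': 2 → 2
read 'x': 2 → 2
read 'x': 2 → 2
read 'x': 2 → 2
read 'x': 2 → 2
read 'y': 2 → 2
read 'y': 2 → 2
End state 2 is accepting.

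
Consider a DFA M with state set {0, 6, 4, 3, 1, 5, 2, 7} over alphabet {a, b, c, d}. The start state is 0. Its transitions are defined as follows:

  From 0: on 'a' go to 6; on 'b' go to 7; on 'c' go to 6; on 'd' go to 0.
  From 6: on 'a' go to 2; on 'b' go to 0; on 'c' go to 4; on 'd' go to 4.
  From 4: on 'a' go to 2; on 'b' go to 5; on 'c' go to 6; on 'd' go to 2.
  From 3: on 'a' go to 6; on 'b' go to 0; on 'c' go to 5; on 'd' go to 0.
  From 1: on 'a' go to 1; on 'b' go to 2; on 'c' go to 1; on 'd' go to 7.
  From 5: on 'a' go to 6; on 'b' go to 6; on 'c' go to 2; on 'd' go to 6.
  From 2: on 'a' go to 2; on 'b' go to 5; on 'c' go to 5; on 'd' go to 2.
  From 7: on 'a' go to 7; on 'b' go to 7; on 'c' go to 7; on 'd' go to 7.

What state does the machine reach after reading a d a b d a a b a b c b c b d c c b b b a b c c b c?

0 → 6 → 4 → 2 → 5 → 6 → 2 → 2 → 5 → 6 → 0 → 6 → 0 → 6 → 0 → 0 → 6 → 4 → 5 → 6 → 0 → 6 → 0 → 6 → 4 → 5 → 2

2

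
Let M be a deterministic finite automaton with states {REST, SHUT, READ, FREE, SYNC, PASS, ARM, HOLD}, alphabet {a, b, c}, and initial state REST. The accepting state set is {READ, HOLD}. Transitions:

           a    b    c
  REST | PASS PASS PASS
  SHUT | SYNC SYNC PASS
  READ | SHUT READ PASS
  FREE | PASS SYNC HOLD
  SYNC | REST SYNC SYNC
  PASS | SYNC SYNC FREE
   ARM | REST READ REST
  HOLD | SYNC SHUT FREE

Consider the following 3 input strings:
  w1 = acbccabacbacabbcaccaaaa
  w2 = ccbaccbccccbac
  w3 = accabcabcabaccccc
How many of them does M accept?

1

w1: Trace: REST -a-> PASS -c-> FREE -b-> SYNC -c-> SYNC -c-> SYNC -a-> REST -b-> PASS -a-> SYNC -c-> SYNC -b-> SYNC -a-> REST -c-> PASS -a-> SYNC -b-> SYNC -b-> SYNC -c-> SYNC -a-> REST -c-> PASS -c-> FREE -a-> PASS -a-> SYNC -a-> REST -a-> PASS  → end PASS, rejected
w2: Trace: REST -c-> PASS -c-> FREE -b-> SYNC -a-> REST -c-> PASS -c-> FREE -b-> SYNC -c-> SYNC -c-> SYNC -c-> SYNC -c-> SYNC -b-> SYNC -a-> REST -c-> PASS  → end PASS, rejected
w3: Trace: REST -a-> PASS -c-> FREE -c-> HOLD -a-> SYNC -b-> SYNC -c-> SYNC -a-> REST -b-> PASS -c-> FREE -a-> PASS -b-> SYNC -a-> REST -c-> PASS -c-> FREE -c-> HOLD -c-> FREE -c-> HOLD  → end HOLD, accepted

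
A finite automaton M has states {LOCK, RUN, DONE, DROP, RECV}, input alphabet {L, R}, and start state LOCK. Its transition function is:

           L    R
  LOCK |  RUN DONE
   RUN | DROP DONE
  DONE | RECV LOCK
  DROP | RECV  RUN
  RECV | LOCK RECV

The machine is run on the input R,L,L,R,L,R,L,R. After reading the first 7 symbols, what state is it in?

LOCK

Trace: LOCK -R-> DONE -L-> RECV -L-> LOCK -R-> DONE -L-> RECV -R-> RECV -L-> LOCK
After 7 symbols: LOCK.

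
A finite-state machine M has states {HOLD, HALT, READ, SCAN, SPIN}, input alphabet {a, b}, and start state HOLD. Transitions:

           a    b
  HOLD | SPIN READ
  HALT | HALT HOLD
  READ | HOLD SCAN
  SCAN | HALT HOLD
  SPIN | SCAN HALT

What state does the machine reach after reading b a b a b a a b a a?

HALT

Trace: HOLD -b-> READ -a-> HOLD -b-> READ -a-> HOLD -b-> READ -a-> HOLD -a-> SPIN -b-> HALT -a-> HALT -a-> HALT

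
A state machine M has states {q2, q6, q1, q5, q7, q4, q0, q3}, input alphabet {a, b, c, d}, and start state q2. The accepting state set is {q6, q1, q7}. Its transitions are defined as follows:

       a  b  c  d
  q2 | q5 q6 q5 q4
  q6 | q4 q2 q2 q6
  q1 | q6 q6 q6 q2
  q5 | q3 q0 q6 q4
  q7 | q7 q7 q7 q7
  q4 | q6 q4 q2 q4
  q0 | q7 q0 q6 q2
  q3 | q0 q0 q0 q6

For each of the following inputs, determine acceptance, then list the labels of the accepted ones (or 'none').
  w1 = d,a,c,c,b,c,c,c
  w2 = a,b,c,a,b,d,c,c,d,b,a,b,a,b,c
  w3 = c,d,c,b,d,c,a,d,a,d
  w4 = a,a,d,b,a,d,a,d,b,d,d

w2, w3

w1:
  start at q2
  read 'd': q2 → q4
  read 'a': q4 → q6
  read 'c': q6 → q2
  read 'c': q2 → q5
  read 'b': q5 → q0
  read 'c': q0 → q6
  read 'c': q6 → q2
  read 'c': q2 → q5
  end q5, rejected
w2:
  start at q2
  read 'a': q2 → q5
  read 'b': q5 → q0
  read 'c': q0 → q6
  read 'a': q6 → q4
  read 'b': q4 → q4
  read 'd': q4 → q4
  read 'c': q4 → q2
  read 'c': q2 → q5
  read 'd': q5 → q4
  read 'b': q4 → q4
  read 'a': q4 → q6
  read 'b': q6 → q2
  read 'a': q2 → q5
  read 'b': q5 → q0
  read 'c': q0 → q6
  end q6, accepted
w3:
  start at q2
  read 'c': q2 → q5
  read 'd': q5 → q4
  read 'c': q4 → q2
  read 'b': q2 → q6
  read 'd': q6 → q6
  read 'c': q6 → q2
  read 'a': q2 → q5
  read 'd': q5 → q4
  read 'a': q4 → q6
  read 'd': q6 → q6
  end q6, accepted
w4:
  start at q2
  read 'a': q2 → q5
  read 'a': q5 → q3
  read 'd': q3 → q6
  read 'b': q6 → q2
  read 'a': q2 → q5
  read 'd': q5 → q4
  read 'a': q4 → q6
  read 'd': q6 → q6
  read 'b': q6 → q2
  read 'd': q2 → q4
  read 'd': q4 → q4
  end q4, rejected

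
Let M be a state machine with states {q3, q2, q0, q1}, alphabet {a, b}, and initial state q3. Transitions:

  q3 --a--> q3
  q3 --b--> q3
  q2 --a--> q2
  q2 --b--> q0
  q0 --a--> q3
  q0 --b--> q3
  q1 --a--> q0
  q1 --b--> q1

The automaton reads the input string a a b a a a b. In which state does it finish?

start at q3
read 'a': q3 → q3
read 'a': q3 → q3
read 'b': q3 → q3
read 'a': q3 → q3
read 'a': q3 → q3
read 'a': q3 → q3
read 'b': q3 → q3

q3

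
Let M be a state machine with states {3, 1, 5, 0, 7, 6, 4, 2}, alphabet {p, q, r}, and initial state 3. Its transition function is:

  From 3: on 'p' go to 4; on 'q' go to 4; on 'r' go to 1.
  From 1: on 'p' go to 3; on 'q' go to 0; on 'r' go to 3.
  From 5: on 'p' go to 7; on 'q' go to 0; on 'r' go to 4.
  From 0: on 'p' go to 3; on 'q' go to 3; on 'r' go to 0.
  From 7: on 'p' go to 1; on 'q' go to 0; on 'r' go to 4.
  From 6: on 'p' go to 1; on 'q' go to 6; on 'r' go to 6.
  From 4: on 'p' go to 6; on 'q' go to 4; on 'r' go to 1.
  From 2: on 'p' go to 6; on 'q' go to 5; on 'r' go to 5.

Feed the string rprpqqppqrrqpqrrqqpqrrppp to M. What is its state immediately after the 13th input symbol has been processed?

Trace: 3 -r-> 1 -p-> 3 -r-> 1 -p-> 3 -q-> 4 -q-> 4 -p-> 6 -p-> 1 -q-> 0 -r-> 0 -r-> 0 -q-> 3 -p-> 4
After 13 symbols: 4.

4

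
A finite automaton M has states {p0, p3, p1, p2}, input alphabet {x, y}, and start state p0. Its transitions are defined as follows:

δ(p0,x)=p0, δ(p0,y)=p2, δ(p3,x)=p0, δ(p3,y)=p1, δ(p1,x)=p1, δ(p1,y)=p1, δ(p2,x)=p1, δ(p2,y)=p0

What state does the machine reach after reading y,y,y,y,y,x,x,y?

p1

start at p0
read 'y': p0 → p2
read 'y': p2 → p0
read 'y': p0 → p2
read 'y': p2 → p0
read 'y': p0 → p2
read 'x': p2 → p1
read 'x': p1 → p1
read 'y': p1 → p1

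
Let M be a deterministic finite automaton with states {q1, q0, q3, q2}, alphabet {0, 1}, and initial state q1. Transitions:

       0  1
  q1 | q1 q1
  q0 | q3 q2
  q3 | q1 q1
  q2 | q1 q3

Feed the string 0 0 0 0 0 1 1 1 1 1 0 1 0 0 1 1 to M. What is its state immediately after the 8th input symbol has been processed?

q1

q1 → q1 → q1 → q1 → q1 → q1 → q1 → q1 → q1
After 8 symbols: q1.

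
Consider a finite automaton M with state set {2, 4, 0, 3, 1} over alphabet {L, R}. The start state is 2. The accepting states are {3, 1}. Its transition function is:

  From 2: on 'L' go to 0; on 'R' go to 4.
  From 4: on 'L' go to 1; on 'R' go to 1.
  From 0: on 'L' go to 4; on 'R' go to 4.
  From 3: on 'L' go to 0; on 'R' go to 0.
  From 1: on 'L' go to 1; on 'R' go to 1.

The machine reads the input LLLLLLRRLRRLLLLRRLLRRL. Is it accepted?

Yes

start at 2
read 'L': 2 → 0
read 'L': 0 → 4
read 'L': 4 → 1
read 'L': 1 → 1
read 'L': 1 → 1
read 'L': 1 → 1
read 'R': 1 → 1
read 'R': 1 → 1
read 'L': 1 → 1
read 'R': 1 → 1
read 'R': 1 → 1
read 'L': 1 → 1
read 'L': 1 → 1
read 'L': 1 → 1
read 'L': 1 → 1
read 'R': 1 → 1
read 'R': 1 → 1
read 'L': 1 → 1
read 'L': 1 → 1
read 'R': 1 → 1
read 'R': 1 → 1
read 'L': 1 → 1
End state 1 is accepting.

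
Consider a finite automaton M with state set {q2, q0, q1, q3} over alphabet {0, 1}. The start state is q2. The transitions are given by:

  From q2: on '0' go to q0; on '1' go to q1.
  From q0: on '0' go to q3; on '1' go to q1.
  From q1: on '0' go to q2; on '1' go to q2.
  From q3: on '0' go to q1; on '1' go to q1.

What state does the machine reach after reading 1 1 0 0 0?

q2 → q1 → q2 → q0 → q3 → q1

q1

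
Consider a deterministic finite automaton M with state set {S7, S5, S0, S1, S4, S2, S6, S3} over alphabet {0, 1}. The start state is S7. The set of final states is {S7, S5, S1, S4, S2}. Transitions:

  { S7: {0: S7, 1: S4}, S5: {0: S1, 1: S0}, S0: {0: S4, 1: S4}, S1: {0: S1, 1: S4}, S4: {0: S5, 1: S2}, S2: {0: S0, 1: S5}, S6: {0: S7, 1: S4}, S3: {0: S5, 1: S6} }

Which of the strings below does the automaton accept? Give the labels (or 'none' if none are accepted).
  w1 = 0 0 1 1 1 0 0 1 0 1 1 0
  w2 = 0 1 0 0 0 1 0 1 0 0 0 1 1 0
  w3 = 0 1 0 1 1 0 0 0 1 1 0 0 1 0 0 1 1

w1:
  start at S7
  read '0': S7 → S7
  read '0': S7 → S7
  read '1': S7 → S4
  read '1': S4 → S2
  read '1': S2 → S5
  read '0': S5 → S1
  read '0': S1 → S1
  read '1': S1 → S4
  read '0': S4 → S5
  read '1': S5 → S0
  read '1': S0 → S4
  read '0': S4 → S5
  end S5, accepted
w2:
  start at S7
  read '0': S7 → S7
  read '1': S7 → S4
  read '0': S4 → S5
  read '0': S5 → S1
  read '0': S1 → S1
  read '1': S1 → S4
  read '0': S4 → S5
  read '1': S5 → S0
  read '0': S0 → S4
  read '0': S4 → S5
  read '0': S5 → S1
  read '1': S1 → S4
  read '1': S4 → S2
  read '0': S2 → S0
  end S0, rejected
w3:
  start at S7
  read '0': S7 → S7
  read '1': S7 → S4
  read '0': S4 → S5
  read '1': S5 → S0
  read '1': S0 → S4
  read '0': S4 → S5
  read '0': S5 → S1
  read '0': S1 → S1
  read '1': S1 → S4
  read '1': S4 → S2
  read '0': S2 → S0
  read '0': S0 → S4
  read '1': S4 → S2
  read '0': S2 → S0
  read '0': S0 → S4
  read '1': S4 → S2
  read '1': S2 → S5
  end S5, accepted

w1, w3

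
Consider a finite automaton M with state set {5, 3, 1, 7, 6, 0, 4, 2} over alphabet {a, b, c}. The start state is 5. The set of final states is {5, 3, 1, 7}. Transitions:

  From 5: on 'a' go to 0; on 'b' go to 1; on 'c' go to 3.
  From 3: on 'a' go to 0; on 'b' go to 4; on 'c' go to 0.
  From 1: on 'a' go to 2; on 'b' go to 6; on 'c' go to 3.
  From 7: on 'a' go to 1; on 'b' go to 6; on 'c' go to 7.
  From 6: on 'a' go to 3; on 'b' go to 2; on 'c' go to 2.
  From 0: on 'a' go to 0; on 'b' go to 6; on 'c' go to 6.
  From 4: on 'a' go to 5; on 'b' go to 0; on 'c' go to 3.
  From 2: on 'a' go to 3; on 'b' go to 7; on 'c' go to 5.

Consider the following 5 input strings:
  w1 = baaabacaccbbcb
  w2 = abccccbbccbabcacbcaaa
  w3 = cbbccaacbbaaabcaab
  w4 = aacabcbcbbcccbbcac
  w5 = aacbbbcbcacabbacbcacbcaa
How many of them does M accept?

w1: Trace: 5 -b-> 1 -a-> 2 -a-> 3 -a-> 0 -b-> 6 -a-> 3 -c-> 0 -a-> 0 -c-> 6 -c-> 2 -b-> 7 -b-> 6 -c-> 2 -b-> 7  → end 7, accepted
w2: Trace: 5 -a-> 0 -b-> 6 -c-> 2 -c-> 5 -c-> 3 -c-> 0 -b-> 6 -b-> 2 -c-> 5 -c-> 3 -b-> 4 -a-> 5 -b-> 1 -c-> 3 -a-> 0 -c-> 6 -b-> 2 -c-> 5 -a-> 0 -a-> 0 -a-> 0  → end 0, rejected
w3: Trace: 5 -c-> 3 -b-> 4 -b-> 0 -c-> 6 -c-> 2 -a-> 3 -a-> 0 -c-> 6 -b-> 2 -b-> 7 -a-> 1 -a-> 2 -a-> 3 -b-> 4 -c-> 3 -a-> 0 -a-> 0 -b-> 6  → end 6, rejected
w4: Trace: 5 -a-> 0 -a-> 0 -c-> 6 -a-> 3 -b-> 4 -c-> 3 -b-> 4 -c-> 3 -b-> 4 -b-> 0 -c-> 6 -c-> 2 -c-> 5 -b-> 1 -b-> 6 -c-> 2 -a-> 3 -c-> 0  → end 0, rejected
w5: Trace: 5 -a-> 0 -a-> 0 -c-> 6 -b-> 2 -b-> 7 -b-> 6 -c-> 2 -b-> 7 -c-> 7 -a-> 1 -c-> 3 -a-> 0 -b-> 6 -b-> 2 -a-> 3 -c-> 0 -b-> 6 -c-> 2 -a-> 3 -c-> 0 -b-> 6 -c-> 2 -a-> 3 -a-> 0  → end 0, rejected

1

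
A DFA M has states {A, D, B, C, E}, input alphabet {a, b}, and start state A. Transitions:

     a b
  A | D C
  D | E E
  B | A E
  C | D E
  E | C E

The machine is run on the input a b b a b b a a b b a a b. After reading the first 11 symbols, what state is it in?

start at A
read 'a': A → D
read 'b': D → E
read 'b': E → E
read 'a': E → C
read 'b': C → E
read 'b': E → E
read 'a': E → C
read 'a': C → D
read 'b': D → E
read 'b': E → E
read 'a': E → C
After 11 symbols: C.

C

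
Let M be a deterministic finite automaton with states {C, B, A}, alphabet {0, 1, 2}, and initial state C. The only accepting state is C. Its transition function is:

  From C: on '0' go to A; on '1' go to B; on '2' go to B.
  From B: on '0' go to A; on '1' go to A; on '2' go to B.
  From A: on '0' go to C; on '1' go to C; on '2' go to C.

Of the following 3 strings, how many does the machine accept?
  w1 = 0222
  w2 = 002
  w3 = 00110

w1: C → A → C → B → B  → end B, rejected
w2: C → A → C → B  → end B, rejected
w3: C → A → C → B → A → C  → end C, accepted

1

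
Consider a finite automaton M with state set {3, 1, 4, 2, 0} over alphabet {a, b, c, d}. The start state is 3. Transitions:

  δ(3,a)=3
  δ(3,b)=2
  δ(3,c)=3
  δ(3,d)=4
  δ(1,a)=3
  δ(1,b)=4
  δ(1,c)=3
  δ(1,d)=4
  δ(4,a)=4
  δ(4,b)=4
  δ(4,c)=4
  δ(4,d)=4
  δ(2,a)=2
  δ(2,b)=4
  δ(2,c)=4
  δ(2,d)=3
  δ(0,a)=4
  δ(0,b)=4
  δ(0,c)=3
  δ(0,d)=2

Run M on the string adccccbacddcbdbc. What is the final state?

4

3 → 3 → 4 → 4 → 4 → 4 → 4 → 4 → 4 → 4 → 4 → 4 → 4 → 4 → 4 → 4 → 4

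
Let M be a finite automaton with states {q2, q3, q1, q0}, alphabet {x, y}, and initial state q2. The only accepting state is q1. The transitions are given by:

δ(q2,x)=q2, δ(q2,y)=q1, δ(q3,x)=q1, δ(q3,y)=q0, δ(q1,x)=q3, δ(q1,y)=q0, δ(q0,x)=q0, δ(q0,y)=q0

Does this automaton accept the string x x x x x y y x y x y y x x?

No

Trace: q2 -x-> q2 -x-> q2 -x-> q2 -x-> q2 -x-> q2 -y-> q1 -y-> q0 -x-> q0 -y-> q0 -x-> q0 -y-> q0 -y-> q0 -x-> q0 -x-> q0
End state q0 is not accepting.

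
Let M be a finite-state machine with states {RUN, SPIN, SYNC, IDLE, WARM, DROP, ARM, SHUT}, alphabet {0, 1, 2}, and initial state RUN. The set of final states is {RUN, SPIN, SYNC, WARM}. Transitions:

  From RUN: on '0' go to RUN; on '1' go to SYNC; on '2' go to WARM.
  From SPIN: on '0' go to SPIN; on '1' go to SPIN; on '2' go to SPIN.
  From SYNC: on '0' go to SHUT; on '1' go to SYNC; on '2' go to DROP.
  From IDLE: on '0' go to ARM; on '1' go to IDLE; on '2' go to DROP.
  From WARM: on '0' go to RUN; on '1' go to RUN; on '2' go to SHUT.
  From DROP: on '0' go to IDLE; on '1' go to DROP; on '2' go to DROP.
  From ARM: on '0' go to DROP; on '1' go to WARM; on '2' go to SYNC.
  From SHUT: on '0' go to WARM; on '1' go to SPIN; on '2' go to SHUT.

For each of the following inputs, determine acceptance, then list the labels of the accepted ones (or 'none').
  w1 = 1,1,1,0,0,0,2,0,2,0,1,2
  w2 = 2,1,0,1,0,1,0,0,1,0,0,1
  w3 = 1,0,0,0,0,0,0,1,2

w1: RUN → SYNC → SYNC → SYNC → SHUT → WARM → RUN → WARM → RUN → WARM → RUN → SYNC → DROP  → end DROP, rejected
w2: RUN → WARM → RUN → RUN → SYNC → SHUT → SPIN → SPIN → SPIN → SPIN → SPIN → SPIN → SPIN  → end SPIN, accepted
w3: RUN → SYNC → SHUT → WARM → RUN → RUN → RUN → RUN → SYNC → DROP  → end DROP, rejected

w2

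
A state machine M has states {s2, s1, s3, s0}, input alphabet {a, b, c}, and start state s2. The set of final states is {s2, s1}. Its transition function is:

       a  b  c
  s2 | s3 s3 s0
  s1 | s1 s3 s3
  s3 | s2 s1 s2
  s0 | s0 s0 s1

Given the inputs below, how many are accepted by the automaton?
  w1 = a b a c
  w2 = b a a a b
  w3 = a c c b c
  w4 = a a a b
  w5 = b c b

w1: s2 → s3 → s1 → s1 → s3  → end s3, rejected
w2: s2 → s3 → s2 → s3 → s2 → s3  → end s3, rejected
w3: s2 → s3 → s2 → s0 → s0 → s1  → end s1, accepted
w4: s2 → s3 → s2 → s3 → s1  → end s1, accepted
w5: s2 → s3 → s2 → s3  → end s3, rejected

2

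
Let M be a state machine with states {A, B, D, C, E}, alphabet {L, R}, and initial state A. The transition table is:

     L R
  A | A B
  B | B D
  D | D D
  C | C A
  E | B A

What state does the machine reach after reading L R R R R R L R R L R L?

D

start at A
read 'L': A → A
read 'R': A → B
read 'R': B → D
read 'R': D → D
read 'R': D → D
read 'R': D → D
read 'L': D → D
read 'R': D → D
read 'R': D → D
read 'L': D → D
read 'R': D → D
read 'L': D → D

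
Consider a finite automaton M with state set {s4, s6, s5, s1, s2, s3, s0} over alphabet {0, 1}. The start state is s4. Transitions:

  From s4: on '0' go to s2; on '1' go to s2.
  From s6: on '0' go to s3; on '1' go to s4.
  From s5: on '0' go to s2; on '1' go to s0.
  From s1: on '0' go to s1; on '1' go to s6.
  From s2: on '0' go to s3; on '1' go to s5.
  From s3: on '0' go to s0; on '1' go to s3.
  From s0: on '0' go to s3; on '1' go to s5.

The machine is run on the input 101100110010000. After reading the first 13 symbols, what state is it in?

start at s4
read '1': s4 → s2
read '0': s2 → s3
read '1': s3 → s3
read '1': s3 → s3
read '0': s3 → s0
read '0': s0 → s3
read '1': s3 → s3
read '1': s3 → s3
read '0': s3 → s0
read '0': s0 → s3
read '1': s3 → s3
read '0': s3 → s0
read '0': s0 → s3
After 13 symbols: s3.

s3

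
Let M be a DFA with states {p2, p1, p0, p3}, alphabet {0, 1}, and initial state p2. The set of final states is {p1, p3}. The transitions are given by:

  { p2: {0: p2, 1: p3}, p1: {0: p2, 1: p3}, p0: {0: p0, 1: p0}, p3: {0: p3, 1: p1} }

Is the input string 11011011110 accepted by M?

No

p2 → p3 → p1 → p2 → p3 → p1 → p2 → p3 → p1 → p3 → p1 → p2
End state p2 is not accepting.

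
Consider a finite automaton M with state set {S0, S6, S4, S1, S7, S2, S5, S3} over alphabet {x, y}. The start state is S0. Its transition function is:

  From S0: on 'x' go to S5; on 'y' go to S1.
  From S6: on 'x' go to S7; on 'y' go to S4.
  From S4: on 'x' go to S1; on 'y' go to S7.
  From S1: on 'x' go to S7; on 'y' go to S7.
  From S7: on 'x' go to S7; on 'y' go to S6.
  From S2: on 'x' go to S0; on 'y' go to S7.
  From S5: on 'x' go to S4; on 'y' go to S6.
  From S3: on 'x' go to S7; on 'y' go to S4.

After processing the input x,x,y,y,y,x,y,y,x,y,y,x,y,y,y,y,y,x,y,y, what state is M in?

S4

Trace: S0 -x-> S5 -x-> S4 -y-> S7 -y-> S6 -y-> S4 -x-> S1 -y-> S7 -y-> S6 -x-> S7 -y-> S6 -y-> S4 -x-> S1 -y-> S7 -y-> S6 -y-> S4 -y-> S7 -y-> S6 -x-> S7 -y-> S6 -y-> S4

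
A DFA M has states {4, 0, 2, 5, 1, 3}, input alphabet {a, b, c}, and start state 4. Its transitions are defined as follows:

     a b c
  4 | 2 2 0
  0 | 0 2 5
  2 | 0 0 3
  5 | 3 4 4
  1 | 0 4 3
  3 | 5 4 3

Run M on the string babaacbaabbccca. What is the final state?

0

start at 4
read 'b': 4 → 2
read 'a': 2 → 0
read 'b': 0 → 2
read 'a': 2 → 0
read 'a': 0 → 0
read 'c': 0 → 5
read 'b': 5 → 4
read 'a': 4 → 2
read 'a': 2 → 0
read 'b': 0 → 2
read 'b': 2 → 0
read 'c': 0 → 5
read 'c': 5 → 4
read 'c': 4 → 0
read 'a': 0 → 0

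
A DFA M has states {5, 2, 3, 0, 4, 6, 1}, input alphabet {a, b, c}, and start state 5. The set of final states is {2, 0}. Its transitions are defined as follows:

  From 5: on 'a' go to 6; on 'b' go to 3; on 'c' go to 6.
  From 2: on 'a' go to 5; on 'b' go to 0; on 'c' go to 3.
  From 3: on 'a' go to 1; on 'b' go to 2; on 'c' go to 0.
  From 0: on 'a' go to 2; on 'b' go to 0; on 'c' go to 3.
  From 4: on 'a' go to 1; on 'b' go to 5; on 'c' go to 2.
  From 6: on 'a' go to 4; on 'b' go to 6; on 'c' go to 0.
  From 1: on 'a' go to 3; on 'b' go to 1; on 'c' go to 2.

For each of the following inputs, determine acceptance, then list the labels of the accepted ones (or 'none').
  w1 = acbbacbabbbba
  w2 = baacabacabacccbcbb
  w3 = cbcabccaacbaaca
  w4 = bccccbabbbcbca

w1, w2

w1: Trace: 5 -a-> 6 -c-> 0 -b-> 0 -b-> 0 -a-> 2 -c-> 3 -b-> 2 -a-> 5 -b-> 3 -b-> 2 -b-> 0 -b-> 0 -a-> 2  → end 2, accepted
w2: Trace: 5 -b-> 3 -a-> 1 -a-> 3 -c-> 0 -a-> 2 -b-> 0 -a-> 2 -c-> 3 -a-> 1 -b-> 1 -a-> 3 -c-> 0 -c-> 3 -c-> 0 -b-> 0 -c-> 3 -b-> 2 -b-> 0  → end 0, accepted
w3: Trace: 5 -c-> 6 -b-> 6 -c-> 0 -a-> 2 -b-> 0 -c-> 3 -c-> 0 -a-> 2 -a-> 5 -c-> 6 -b-> 6 -a-> 4 -a-> 1 -c-> 2 -a-> 5  → end 5, rejected
w4: Trace: 5 -b-> 3 -c-> 0 -c-> 3 -c-> 0 -c-> 3 -b-> 2 -a-> 5 -b-> 3 -b-> 2 -b-> 0 -c-> 3 -b-> 2 -c-> 3 -a-> 1  → end 1, rejected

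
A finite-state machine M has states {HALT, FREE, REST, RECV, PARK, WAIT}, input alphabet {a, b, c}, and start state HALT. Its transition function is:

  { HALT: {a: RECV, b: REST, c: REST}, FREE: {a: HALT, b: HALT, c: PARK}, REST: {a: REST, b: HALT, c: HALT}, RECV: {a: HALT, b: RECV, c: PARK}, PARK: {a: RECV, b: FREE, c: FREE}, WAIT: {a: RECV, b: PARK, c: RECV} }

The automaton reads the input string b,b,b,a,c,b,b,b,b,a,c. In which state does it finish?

PARK

start at HALT
read 'b': HALT → REST
read 'b': REST → HALT
read 'b': HALT → REST
read 'a': REST → REST
read 'c': REST → HALT
read 'b': HALT → REST
read 'b': REST → HALT
read 'b': HALT → REST
read 'b': REST → HALT
read 'a': HALT → RECV
read 'c': RECV → PARK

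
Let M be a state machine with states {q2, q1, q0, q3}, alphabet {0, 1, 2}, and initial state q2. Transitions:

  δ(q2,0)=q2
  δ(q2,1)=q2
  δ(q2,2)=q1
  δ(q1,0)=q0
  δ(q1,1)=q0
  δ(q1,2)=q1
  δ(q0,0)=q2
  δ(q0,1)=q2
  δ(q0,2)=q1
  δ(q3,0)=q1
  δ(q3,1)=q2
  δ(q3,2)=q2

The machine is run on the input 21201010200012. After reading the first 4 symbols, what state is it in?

q2 → q1 → q0 → q1 → q0
After 4 symbols: q0.

q0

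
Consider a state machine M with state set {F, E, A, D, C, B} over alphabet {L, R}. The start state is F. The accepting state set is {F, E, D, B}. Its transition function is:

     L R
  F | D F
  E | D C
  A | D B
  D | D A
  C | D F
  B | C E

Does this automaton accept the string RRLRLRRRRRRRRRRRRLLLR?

No

F → F → F → D → A → D → A → B → E → C → F → F → F → F → F → F → F → F → D → D → D → A
End state A is not accepting.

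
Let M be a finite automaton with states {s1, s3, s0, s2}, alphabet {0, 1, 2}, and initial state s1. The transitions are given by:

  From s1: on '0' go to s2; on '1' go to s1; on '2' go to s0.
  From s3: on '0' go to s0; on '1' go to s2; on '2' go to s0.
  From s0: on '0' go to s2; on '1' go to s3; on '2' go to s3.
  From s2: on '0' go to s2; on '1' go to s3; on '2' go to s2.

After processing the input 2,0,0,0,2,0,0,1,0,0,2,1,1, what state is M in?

s1 → s0 → s2 → s2 → s2 → s2 → s2 → s2 → s3 → s0 → s2 → s2 → s3 → s2

s2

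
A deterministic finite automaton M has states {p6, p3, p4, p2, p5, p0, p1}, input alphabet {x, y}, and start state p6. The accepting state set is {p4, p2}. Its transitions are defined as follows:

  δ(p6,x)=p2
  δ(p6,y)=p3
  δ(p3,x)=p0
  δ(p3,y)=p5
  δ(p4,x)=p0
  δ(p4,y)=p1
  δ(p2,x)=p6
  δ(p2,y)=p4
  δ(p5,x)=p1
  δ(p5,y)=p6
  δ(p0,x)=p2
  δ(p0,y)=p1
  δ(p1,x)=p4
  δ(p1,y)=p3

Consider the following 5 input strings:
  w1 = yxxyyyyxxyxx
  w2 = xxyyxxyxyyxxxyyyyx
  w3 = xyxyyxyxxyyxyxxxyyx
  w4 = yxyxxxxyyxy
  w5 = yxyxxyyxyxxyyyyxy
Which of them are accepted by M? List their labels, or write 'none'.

w3, w5

w1: Trace: p6 -y-> p3 -x-> p0 -x-> p2 -y-> p4 -y-> p1 -y-> p3 -y-> p5 -x-> p1 -x-> p4 -y-> p1 -x-> p4 -x-> p0  → end p0, rejected
w2: Trace: p6 -x-> p2 -x-> p6 -y-> p3 -y-> p5 -x-> p1 -x-> p4 -y-> p1 -x-> p4 -y-> p1 -y-> p3 -x-> p0 -x-> p2 -x-> p6 -y-> p3 -y-> p5 -y-> p6 -y-> p3 -x-> p0  → end p0, rejected
w3: Trace: p6 -x-> p2 -y-> p4 -x-> p0 -y-> p1 -y-> p3 -x-> p0 -y-> p1 -x-> p4 -x-> p0 -y-> p1 -y-> p3 -x-> p0 -y-> p1 -x-> p4 -x-> p0 -x-> p2 -y-> p4 -y-> p1 -x-> p4  → end p4, accepted
w4: Trace: p6 -y-> p3 -x-> p0 -y-> p1 -x-> p4 -x-> p0 -x-> p2 -x-> p6 -y-> p3 -y-> p5 -x-> p1 -y-> p3  → end p3, rejected
w5: Trace: p6 -y-> p3 -x-> p0 -y-> p1 -x-> p4 -x-> p0 -y-> p1 -y-> p3 -x-> p0 -y-> p1 -x-> p4 -x-> p0 -y-> p1 -y-> p3 -y-> p5 -y-> p6 -x-> p2 -y-> p4  → end p4, accepted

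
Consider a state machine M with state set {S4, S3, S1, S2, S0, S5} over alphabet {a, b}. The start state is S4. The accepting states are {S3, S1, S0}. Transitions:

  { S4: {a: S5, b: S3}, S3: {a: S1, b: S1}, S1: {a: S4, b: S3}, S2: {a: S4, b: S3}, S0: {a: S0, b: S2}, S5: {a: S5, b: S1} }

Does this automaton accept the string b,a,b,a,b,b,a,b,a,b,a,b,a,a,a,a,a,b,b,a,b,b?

Yes

Trace: S4 -b-> S3 -a-> S1 -b-> S3 -a-> S1 -b-> S3 -b-> S1 -a-> S4 -b-> S3 -a-> S1 -b-> S3 -a-> S1 -b-> S3 -a-> S1 -a-> S4 -a-> S5 -a-> S5 -a-> S5 -b-> S1 -b-> S3 -a-> S1 -b-> S3 -b-> S1
End state S1 is accepting.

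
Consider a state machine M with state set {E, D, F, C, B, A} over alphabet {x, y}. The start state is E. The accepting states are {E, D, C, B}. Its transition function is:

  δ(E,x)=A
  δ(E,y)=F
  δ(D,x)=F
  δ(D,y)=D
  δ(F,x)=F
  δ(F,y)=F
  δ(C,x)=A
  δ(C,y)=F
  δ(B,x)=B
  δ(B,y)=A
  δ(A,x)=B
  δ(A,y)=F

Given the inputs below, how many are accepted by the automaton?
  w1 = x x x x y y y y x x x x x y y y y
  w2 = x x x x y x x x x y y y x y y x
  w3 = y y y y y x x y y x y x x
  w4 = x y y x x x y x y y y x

0

w1:
  start at E
  read 'x': E → A
  read 'x': A → B
  read 'x': B → B
  read 'x': B → B
  read 'y': B → A
  read 'y': A → F
  read 'y': F → F
  read 'y': F → F
  read 'x': F → F
  read 'x': F → F
  read 'x': F → F
  read 'x': F → F
  read 'x': F → F
  read 'y': F → F
  read 'y': F → F
  read 'y': F → F
  read 'y': F → F
  end F, rejected
w2:
  start at E
  read 'x': E → A
  read 'x': A → B
  read 'x': B → B
  read 'x': B → B
  read 'y': B → A
  read 'x': A → B
  read 'x': B → B
  read 'x': B → B
  read 'x': B → B
  read 'y': B → A
  read 'y': A → F
  read 'y': F → F
  read 'x': F → F
  read 'y': F → F
  read 'y': F → F
  read 'x': F → F
  end F, rejected
w3:
  start at E
  read 'y': E → F
  read 'y': F → F
  read 'y': F → F
  read 'y': F → F
  read 'y': F → F
  read 'x': F → F
  read 'x': F → F
  read 'y': F → F
  read 'y': F → F
  read 'x': F → F
  read 'y': F → F
  read 'x': F → F
  read 'x': F → F
  end F, rejected
w4:
  start at E
  read 'x': E → A
  read 'y': A → F
  read 'y': F → F
  read 'x': F → F
  read 'x': F → F
  read 'x': F → F
  read 'y': F → F
  read 'x': F → F
  read 'y': F → F
  read 'y': F → F
  read 'y': F → F
  read 'x': F → F
  end F, rejected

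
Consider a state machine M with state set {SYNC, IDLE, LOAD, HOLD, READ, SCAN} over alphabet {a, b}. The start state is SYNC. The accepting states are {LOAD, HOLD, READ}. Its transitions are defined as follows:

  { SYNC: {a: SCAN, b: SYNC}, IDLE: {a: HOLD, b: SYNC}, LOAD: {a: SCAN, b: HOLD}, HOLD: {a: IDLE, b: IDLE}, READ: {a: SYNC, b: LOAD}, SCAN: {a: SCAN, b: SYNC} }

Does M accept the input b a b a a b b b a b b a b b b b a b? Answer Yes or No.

Trace: SYNC -b-> SYNC -a-> SCAN -b-> SYNC -a-> SCAN -a-> SCAN -b-> SYNC -b-> SYNC -b-> SYNC -a-> SCAN -b-> SYNC -b-> SYNC -a-> SCAN -b-> SYNC -b-> SYNC -b-> SYNC -b-> SYNC -a-> SCAN -b-> SYNC
End state SYNC is not accepting.

No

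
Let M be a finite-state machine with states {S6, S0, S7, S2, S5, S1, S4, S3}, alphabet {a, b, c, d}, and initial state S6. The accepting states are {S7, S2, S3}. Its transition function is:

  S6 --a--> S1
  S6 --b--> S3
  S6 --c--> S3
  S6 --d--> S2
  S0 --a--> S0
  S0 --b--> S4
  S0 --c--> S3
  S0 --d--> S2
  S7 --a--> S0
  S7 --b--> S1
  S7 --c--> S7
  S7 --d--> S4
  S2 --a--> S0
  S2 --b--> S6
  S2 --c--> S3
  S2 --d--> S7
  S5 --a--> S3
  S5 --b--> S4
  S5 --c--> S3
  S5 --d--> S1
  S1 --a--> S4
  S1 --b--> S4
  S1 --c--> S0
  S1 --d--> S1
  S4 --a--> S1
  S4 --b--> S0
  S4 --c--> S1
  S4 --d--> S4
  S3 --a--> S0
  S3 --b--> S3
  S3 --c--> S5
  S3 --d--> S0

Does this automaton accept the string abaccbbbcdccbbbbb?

start at S6
read 'a': S6 → S1
read 'b': S1 → S4
read 'a': S4 → S1
read 'c': S1 → S0
read 'c': S0 → S3
read 'b': S3 → S3
read 'b': S3 → S3
read 'b': S3 → S3
read 'c': S3 → S5
read 'd': S5 → S1
read 'c': S1 → S0
read 'c': S0 → S3
read 'b': S3 → S3
read 'b': S3 → S3
read 'b': S3 → S3
read 'b': S3 → S3
read 'b': S3 → S3
End state S3 is accepting.

Yes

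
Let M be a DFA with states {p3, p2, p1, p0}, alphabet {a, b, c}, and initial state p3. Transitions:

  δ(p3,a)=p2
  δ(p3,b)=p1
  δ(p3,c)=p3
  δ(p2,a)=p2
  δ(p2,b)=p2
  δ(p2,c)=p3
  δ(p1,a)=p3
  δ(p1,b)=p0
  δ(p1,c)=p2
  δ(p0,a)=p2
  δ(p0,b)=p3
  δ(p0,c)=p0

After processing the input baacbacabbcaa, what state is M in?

p2

start at p3
read 'b': p3 → p1
read 'a': p1 → p3
read 'a': p3 → p2
read 'c': p2 → p3
read 'b': p3 → p1
read 'a': p1 → p3
read 'c': p3 → p3
read 'a': p3 → p2
read 'b': p2 → p2
read 'b': p2 → p2
read 'c': p2 → p3
read 'a': p3 → p2
read 'a': p2 → p2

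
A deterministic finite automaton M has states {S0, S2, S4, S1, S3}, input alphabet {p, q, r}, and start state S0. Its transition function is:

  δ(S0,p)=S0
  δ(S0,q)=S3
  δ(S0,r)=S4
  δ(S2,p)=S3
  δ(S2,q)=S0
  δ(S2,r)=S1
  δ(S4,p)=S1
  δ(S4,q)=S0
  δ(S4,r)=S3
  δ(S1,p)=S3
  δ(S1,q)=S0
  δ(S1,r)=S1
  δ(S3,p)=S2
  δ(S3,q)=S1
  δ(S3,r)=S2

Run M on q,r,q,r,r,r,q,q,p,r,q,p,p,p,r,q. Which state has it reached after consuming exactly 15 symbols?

S4

S0 → S3 → S2 → S0 → S4 → S3 → S2 → S0 → S3 → S2 → S1 → S0 → S0 → S0 → S0 → S4
After 15 symbols: S4.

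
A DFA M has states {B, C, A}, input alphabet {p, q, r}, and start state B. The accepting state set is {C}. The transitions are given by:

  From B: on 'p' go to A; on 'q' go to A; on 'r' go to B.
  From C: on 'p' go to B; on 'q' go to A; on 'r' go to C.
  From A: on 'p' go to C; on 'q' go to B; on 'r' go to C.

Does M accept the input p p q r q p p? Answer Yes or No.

No

start at B
read 'p': B → A
read 'p': A → C
read 'q': C → A
read 'r': A → C
read 'q': C → A
read 'p': A → C
read 'p': C → B
End state B is not accepting.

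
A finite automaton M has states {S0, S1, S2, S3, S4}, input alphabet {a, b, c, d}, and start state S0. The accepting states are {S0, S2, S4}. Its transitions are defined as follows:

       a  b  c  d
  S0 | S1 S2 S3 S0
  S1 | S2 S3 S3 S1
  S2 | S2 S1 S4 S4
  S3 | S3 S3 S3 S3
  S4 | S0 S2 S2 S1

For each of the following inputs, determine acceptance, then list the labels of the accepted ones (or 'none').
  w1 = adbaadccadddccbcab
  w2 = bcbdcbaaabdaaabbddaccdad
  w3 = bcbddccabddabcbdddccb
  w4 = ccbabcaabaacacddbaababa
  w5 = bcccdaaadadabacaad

w1: Trace: S0 -a-> S1 -d-> S1 -b-> S3 -a-> S3 -a-> S3 -d-> S3 -c-> S3 -c-> S3 -a-> S3 -d-> S3 -d-> S3 -d-> S3 -c-> S3 -c-> S3 -b-> S3 -c-> S3 -a-> S3 -b-> S3  → end S3, rejected
w2: Trace: S0 -b-> S2 -c-> S4 -b-> S2 -d-> S4 -c-> S2 -b-> S1 -a-> S2 -a-> S2 -a-> S2 -b-> S1 -d-> S1 -a-> S2 -a-> S2 -a-> S2 -b-> S1 -b-> S3 -d-> S3 -d-> S3 -a-> S3 -c-> S3 -c-> S3 -d-> S3 -a-> S3 -d-> S3  → end S3, rejected
w3: Trace: S0 -b-> S2 -c-> S4 -b-> S2 -d-> S4 -d-> S1 -c-> S3 -c-> S3 -a-> S3 -b-> S3 -d-> S3 -d-> S3 -a-> S3 -b-> S3 -c-> S3 -b-> S3 -d-> S3 -d-> S3 -d-> S3 -c-> S3 -c-> S3 -b-> S3  → end S3, rejected
w4: Trace: S0 -c-> S3 -c-> S3 -b-> S3 -a-> S3 -b-> S3 -c-> S3 -a-> S3 -a-> S3 -b-> S3 -a-> S3 -a-> S3 -c-> S3 -a-> S3 -c-> S3 -d-> S3 -d-> S3 -b-> S3 -a-> S3 -a-> S3 -b-> S3 -a-> S3 -b-> S3 -a-> S3  → end S3, rejected
w5: Trace: S0 -b-> S2 -c-> S4 -c-> S2 -c-> S4 -d-> S1 -a-> S2 -a-> S2 -a-> S2 -d-> S4 -a-> S0 -d-> S0 -a-> S1 -b-> S3 -a-> S3 -c-> S3 -a-> S3 -a-> S3 -d-> S3  → end S3, rejected

none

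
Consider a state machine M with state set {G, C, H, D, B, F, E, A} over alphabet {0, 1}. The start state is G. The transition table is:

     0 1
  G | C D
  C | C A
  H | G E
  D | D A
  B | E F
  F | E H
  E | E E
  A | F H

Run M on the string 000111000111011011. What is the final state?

E

G → C → C → C → A → H → E → E → E → E → E → E → E → E → E → E → E → E → E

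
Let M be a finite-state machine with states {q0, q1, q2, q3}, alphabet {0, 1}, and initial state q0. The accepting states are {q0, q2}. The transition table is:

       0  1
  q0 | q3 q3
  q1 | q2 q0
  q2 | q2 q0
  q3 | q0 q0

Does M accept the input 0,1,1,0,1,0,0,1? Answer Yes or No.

q0 → q3 → q0 → q3 → q0 → q3 → q0 → q3 → q0
End state q0 is accepting.

Yes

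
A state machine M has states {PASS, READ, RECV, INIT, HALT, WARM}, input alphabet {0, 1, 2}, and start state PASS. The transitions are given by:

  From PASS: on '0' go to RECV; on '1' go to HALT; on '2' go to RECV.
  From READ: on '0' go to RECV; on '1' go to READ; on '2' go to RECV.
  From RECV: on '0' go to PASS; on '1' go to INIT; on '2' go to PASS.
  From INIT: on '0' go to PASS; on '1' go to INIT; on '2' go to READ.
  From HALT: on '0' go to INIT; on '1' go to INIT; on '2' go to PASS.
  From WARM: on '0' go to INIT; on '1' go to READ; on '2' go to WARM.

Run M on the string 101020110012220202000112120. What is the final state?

PASS

PASS → HALT → INIT → INIT → PASS → RECV → PASS → HALT → INIT → PASS → RECV → INIT → READ → RECV → PASS → RECV → PASS → RECV → PASS → RECV → PASS → RECV → INIT → INIT → READ → READ → RECV → PASS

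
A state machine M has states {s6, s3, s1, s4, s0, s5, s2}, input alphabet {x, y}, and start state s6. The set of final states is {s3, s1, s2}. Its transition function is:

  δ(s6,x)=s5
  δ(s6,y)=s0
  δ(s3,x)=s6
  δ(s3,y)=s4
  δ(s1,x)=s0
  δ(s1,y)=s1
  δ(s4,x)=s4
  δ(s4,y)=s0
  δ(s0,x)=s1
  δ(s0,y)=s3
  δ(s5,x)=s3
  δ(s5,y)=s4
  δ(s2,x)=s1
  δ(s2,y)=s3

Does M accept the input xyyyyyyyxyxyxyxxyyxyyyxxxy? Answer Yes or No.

s6 → s5 → s4 → s0 → s3 → s4 → s0 → s3 → s4 → s4 → s0 → s1 → s1 → s0 → s3 → s6 → s5 → s4 → s0 → s1 → s1 → s1 → s1 → s0 → s1 → s0 → s3
End state s3 is accepting.

Yes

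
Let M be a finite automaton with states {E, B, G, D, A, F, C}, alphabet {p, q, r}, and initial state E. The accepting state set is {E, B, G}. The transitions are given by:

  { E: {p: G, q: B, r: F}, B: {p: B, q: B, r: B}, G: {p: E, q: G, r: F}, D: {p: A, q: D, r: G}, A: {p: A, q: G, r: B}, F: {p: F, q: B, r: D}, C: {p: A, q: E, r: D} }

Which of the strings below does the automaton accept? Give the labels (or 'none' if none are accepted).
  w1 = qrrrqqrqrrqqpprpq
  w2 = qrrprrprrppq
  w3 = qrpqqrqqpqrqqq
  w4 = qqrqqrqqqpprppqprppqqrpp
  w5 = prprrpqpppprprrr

w1, w2, w3, w4, w5

w1: Trace: E -q-> B -r-> B -r-> B -r-> B -q-> B -q-> B -r-> B -q-> B -r-> B -r-> B -q-> B -q-> B -p-> B -p-> B -r-> B -p-> B -q-> B  → end B, accepted
w2: Trace: E -q-> B -r-> B -r-> B -p-> B -r-> B -r-> B -p-> B -r-> B -r-> B -p-> B -p-> B -q-> B  → end B, accepted
w3: Trace: E -q-> B -r-> B -p-> B -q-> B -q-> B -r-> B -q-> B -q-> B -p-> B -q-> B -r-> B -q-> B -q-> B -q-> B  → end B, accepted
w4: Trace: E -q-> B -q-> B -r-> B -q-> B -q-> B -r-> B -q-> B -q-> B -q-> B -p-> B -p-> B -r-> B -p-> B -p-> B -q-> B -p-> B -r-> B -p-> B -p-> B -q-> B -q-> B -r-> B -p-> B -p-> B  → end B, accepted
w5: Trace: E -p-> G -r-> F -p-> F -r-> D -r-> G -p-> E -q-> B -p-> B -p-> B -p-> B -p-> B -r-> B -p-> B -r-> B -r-> B -r-> B  → end B, accepted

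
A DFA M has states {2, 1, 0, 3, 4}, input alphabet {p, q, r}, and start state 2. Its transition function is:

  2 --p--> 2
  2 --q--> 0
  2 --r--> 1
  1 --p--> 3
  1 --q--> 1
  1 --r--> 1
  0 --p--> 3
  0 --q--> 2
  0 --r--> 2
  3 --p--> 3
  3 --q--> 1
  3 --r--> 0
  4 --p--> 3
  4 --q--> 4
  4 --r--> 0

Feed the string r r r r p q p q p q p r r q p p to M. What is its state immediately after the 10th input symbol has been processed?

1

start at 2
read 'r': 2 → 1
read 'r': 1 → 1
read 'r': 1 → 1
read 'r': 1 → 1
read 'p': 1 → 3
read 'q': 3 → 1
read 'p': 1 → 3
read 'q': 3 → 1
read 'p': 1 → 3
read 'q': 3 → 1
After 10 symbols: 1.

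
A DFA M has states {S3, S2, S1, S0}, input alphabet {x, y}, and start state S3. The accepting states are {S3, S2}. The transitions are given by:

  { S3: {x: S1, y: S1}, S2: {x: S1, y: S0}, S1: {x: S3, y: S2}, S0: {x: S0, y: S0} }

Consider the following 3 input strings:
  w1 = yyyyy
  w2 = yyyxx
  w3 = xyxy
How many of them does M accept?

1

w1:
  start at S3
  read 'y': S3 → S1
  read 'y': S1 → S2
  read 'y': S2 → S0
  read 'y': S0 → S0
  read 'y': S0 → S0
  end S0, rejected
w2:
  start at S3
  read 'y': S3 → S1
  read 'y': S1 → S2
  read 'y': S2 → S0
  read 'x': S0 → S0
  read 'x': S0 → S0
  end S0, rejected
w3:
  start at S3
  read 'x': S3 → S1
  read 'y': S1 → S2
  read 'x': S2 → S1
  read 'y': S1 → S2
  end S2, accepted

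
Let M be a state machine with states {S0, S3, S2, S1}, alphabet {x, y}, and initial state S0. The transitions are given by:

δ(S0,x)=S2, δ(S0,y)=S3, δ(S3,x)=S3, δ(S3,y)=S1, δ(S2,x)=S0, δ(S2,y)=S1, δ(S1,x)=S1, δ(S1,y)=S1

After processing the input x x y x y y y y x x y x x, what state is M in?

S1

Trace: S0 -x-> S2 -x-> S0 -y-> S3 -x-> S3 -y-> S1 -y-> S1 -y-> S1 -y-> S1 -x-> S1 -x-> S1 -y-> S1 -x-> S1 -x-> S1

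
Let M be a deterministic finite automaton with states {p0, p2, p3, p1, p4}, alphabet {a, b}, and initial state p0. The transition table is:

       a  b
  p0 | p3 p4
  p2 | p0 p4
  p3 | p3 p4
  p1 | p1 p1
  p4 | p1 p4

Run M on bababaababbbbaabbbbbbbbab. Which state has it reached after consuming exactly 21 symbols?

p1

Trace: p0 -b-> p4 -a-> p1 -b-> p1 -a-> p1 -b-> p1 -a-> p1 -a-> p1 -b-> p1 -a-> p1 -b-> p1 -b-> p1 -b-> p1 -b-> p1 -a-> p1 -a-> p1 -b-> p1 -b-> p1 -b-> p1 -b-> p1 -b-> p1 -b-> p1
After 21 symbols: p1.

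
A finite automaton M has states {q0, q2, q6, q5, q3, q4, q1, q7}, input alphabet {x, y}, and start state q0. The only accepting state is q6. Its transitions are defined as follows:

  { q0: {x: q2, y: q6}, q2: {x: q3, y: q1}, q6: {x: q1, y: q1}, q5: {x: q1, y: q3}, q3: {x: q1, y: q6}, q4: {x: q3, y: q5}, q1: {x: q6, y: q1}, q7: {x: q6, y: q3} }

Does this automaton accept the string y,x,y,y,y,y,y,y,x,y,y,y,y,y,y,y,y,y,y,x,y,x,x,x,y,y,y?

No

q0 → q6 → q1 → q1 → q1 → q1 → q1 → q1 → q1 → q6 → q1 → q1 → q1 → q1 → q1 → q1 → q1 → q1 → q1 → q1 → q6 → q1 → q6 → q1 → q6 → q1 → q1 → q1
End state q1 is not accepting.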